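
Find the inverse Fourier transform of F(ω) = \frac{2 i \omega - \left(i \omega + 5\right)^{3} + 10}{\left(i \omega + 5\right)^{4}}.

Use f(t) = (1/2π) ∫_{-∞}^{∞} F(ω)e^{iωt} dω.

f(t) = \left(t^{2} - 1\right) e^{- 5 t} u\left(t\right)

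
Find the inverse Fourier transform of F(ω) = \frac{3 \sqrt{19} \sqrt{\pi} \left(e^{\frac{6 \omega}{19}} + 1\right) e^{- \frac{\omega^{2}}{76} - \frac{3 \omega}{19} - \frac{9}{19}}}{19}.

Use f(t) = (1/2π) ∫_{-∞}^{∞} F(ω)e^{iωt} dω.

f(t) = 6 e^{- 19 t^{2}} \cos{\left(6 t \right)}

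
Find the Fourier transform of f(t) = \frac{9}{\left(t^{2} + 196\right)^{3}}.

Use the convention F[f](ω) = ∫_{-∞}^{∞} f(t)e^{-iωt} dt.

F(ω) = \frac{9 \pi \left(196 \omega^{2} + 42 \left|{\omega}\right| + 3\right) e^{- 14 \left|{\omega}\right|}}{4302592}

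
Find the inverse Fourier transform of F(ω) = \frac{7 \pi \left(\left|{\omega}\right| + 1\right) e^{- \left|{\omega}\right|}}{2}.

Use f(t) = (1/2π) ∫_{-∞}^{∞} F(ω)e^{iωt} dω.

f(t) = \frac{7}{\left(t^{2} + 1\right)^{2}}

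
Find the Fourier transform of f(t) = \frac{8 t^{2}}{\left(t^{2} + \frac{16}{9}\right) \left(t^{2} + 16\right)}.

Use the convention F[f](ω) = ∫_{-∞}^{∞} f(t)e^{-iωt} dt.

F(ω) = \frac{9 \pi e^{- 4 \left|{\omega}\right|}}{4} - \frac{3 \pi e^{- \frac{4 \left|{\omega}\right|}{3}}}{4}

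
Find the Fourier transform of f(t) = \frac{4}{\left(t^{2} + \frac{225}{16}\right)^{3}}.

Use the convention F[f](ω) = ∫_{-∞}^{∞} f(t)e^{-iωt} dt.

F(ω) = \frac{32 \pi \left(75 \omega^{2} + 60 \left|{\omega}\right| + 16\right) e^{- \frac{15 \left|{\omega}\right|}{4}}}{253125}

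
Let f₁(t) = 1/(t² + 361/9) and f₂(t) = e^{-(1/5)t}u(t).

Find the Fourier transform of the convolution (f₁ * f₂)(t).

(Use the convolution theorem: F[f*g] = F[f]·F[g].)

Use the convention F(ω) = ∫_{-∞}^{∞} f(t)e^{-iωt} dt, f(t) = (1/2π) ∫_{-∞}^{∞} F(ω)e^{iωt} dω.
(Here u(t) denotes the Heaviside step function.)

F[f₁*f₂](ω) = \frac{15 \pi e^{- \frac{19 \left|{\omega}\right|}{3}}}{19 \left(5 i \omega + 1\right)}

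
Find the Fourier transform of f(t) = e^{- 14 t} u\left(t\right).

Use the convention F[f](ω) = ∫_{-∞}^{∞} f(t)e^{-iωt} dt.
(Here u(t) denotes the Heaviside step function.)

F(ω) = \frac{1}{i \omega + 14}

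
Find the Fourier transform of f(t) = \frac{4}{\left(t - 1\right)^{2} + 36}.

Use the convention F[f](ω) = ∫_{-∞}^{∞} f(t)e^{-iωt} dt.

F(ω) = \frac{2 \pi e^{- i \omega - 6 \left|{\omega}\right|}}{3}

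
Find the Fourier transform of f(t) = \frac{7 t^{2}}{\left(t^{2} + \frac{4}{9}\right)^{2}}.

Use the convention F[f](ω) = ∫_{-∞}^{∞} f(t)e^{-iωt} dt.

F(ω) = \frac{7 \pi \left(3 - 2 \left|{\omega}\right|\right) e^{- \frac{2 \left|{\omega}\right|}{3}}}{4}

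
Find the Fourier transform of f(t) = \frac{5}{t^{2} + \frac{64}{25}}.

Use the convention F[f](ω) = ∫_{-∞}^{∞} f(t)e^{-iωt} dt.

F(ω) = \frac{25 \pi e^{- \frac{8 \left|{\omega}\right|}{5}}}{8}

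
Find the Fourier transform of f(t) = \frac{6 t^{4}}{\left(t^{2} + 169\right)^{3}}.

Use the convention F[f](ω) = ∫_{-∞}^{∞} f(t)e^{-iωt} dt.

F(ω) = \frac{3 \pi \left(169 \omega^{2} - 65 \left|{\omega}\right| + 3\right) e^{- 13 \left|{\omega}\right|}}{52}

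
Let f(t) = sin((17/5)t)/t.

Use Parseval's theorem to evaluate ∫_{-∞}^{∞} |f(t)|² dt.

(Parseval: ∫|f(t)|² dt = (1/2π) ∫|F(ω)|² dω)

∫|f(t)|² dt = \frac{17 \pi}{5}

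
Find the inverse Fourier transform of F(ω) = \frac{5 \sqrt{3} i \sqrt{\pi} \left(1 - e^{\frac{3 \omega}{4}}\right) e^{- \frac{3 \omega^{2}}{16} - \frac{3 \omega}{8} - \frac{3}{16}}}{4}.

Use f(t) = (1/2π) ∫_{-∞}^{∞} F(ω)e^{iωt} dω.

f(t) = 5 e^{- \frac{4 t^{2}}{3}} \sin{\left(t \right)}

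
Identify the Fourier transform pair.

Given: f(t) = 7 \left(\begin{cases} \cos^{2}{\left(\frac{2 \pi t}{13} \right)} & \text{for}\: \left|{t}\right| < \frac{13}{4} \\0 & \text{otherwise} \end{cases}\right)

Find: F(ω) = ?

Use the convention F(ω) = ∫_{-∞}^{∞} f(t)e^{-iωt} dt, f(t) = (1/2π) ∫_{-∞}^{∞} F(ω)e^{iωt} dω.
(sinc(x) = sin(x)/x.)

F(ω) = - \frac{364 \pi^{2} \operatorname{sinc}{\left(\frac{13 \omega}{4} \right)}}{169 \omega^{2} - 16 \pi^{2}}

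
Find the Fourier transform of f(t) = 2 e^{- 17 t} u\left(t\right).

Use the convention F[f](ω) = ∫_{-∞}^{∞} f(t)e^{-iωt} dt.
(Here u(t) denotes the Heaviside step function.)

F(ω) = \frac{2}{i \omega + 17}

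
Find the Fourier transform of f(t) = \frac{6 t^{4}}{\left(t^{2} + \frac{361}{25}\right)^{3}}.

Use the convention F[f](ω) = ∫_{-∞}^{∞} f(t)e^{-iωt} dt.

F(ω) = \frac{3 \pi \left(361 \omega^{2} - 475 \left|{\omega}\right| + 75\right) e^{- \frac{19 \left|{\omega}\right|}{5}}}{380}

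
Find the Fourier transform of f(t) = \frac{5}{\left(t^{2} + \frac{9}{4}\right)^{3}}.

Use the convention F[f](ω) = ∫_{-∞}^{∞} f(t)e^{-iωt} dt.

F(ω) = \frac{5 \pi \left(3 \omega^{2} + 6 \left|{\omega}\right| + 4\right) e^{- \frac{3 \left|{\omega}\right|}{2}}}{81}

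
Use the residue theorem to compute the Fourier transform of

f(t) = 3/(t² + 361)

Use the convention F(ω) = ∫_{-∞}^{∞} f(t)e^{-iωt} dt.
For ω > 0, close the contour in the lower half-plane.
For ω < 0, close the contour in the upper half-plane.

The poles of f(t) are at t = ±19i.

Let g(z) = f(z)e^{-iωz}; for large |z| the factor e^{-iωz} decays in the lower half-plane when ω > 0 and in the upper half-plane when ω < 0.

Case ω > 0 (lower half-plane, clockwise contour ⇒ F(ω) = -2πi·ΣRes):
  Res_{z = - 19 i} g(z) = \frac{3 i e^{- 19 \omega}}{38}
  F(ω) = -2πi·ΣRes = \frac{3 \pi e^{- 19 \omega}}{19}

Case ω < 0 (upper half-plane, counterclockwise contour ⇒ F(ω) = +2πi·ΣRes):
  Res_{z = 19 i} g(z) = - \frac{3 i e^{19 \omega}}{38}
  F(ω) = 2πi·ΣRes = \frac{3 \pi e^{19 \omega}}{19}

Both cases combine into a single formula in |ω|:

F(ω) = \frac{3 \pi e^{- 19 \left|{\omega}\right|}}{19}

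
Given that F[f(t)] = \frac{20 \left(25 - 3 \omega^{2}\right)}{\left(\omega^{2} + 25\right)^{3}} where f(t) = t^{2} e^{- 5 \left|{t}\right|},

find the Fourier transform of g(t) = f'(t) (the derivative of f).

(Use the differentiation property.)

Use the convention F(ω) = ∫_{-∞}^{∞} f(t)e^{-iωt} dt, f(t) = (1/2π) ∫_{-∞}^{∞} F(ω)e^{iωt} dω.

F[g](ω) = - \frac{20 i \omega \left(3 \omega^{2} - 25\right)}{\left(\omega^{2} + 25\right)^{3}}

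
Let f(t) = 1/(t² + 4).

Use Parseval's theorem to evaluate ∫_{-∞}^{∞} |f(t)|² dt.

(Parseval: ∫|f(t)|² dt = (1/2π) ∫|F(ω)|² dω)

∫|f(t)|² dt = \frac{\pi}{16}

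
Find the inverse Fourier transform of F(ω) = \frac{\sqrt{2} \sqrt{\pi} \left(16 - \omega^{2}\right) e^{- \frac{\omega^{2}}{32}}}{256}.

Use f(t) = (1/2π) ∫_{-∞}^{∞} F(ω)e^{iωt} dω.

f(t) = 4 t^{2} e^{- 8 t^{2}}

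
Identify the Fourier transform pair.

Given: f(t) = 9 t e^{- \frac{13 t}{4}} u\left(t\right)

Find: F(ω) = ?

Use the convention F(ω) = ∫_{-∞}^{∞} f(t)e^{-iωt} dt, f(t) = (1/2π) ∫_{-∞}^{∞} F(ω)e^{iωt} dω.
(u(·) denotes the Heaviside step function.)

F(ω) = \frac{144}{\left(4 i \omega + 13\right)^{2}}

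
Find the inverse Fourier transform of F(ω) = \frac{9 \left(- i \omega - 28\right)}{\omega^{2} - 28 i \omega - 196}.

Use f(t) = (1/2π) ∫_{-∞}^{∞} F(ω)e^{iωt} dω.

f(t) = 9 \left(14 t + 1\right) e^{- 14 t} u\left(t\right)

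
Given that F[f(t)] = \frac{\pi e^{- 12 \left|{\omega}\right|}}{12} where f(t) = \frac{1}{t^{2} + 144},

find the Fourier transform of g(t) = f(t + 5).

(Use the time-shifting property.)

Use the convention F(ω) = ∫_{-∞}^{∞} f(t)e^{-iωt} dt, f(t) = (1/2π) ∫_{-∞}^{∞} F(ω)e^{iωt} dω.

F[g](ω) = \frac{\pi e^{5 i \omega - 12 \left|{\omega}\right|}}{12}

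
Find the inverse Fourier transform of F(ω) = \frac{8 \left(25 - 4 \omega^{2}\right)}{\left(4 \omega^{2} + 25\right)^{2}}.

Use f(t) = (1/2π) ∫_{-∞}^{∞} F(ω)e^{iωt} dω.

f(t) = e^{- \frac{5 \left|{t}\right|}{2}} \left|{t}\right|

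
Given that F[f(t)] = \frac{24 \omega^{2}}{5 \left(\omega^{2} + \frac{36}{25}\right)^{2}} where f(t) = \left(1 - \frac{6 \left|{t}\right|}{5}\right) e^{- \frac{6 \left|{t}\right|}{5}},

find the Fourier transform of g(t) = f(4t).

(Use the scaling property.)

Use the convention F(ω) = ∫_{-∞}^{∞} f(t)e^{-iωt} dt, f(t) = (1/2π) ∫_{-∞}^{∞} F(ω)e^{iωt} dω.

F[g](ω) = \frac{12000 \omega^{2}}{\left(25 \omega^{2} + 576\right)^{2}}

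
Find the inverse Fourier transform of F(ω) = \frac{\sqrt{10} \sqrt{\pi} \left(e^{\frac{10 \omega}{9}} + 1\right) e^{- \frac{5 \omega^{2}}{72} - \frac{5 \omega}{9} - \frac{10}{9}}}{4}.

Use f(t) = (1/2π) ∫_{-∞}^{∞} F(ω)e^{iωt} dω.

f(t) = 3 e^{- \frac{18 t^{2}}{5}} \cos{\left(4 t \right)}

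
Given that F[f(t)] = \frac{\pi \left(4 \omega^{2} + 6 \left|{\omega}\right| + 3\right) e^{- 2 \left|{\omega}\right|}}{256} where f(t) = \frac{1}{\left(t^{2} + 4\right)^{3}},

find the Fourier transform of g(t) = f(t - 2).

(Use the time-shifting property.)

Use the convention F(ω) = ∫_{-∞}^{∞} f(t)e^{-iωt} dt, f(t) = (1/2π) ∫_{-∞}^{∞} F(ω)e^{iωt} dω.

F[g](ω) = \frac{\pi \left(4 \omega^{2} + 6 \left|{\omega}\right| + 3\right) e^{- 2 i \omega - 2 \left|{\omega}\right|}}{256}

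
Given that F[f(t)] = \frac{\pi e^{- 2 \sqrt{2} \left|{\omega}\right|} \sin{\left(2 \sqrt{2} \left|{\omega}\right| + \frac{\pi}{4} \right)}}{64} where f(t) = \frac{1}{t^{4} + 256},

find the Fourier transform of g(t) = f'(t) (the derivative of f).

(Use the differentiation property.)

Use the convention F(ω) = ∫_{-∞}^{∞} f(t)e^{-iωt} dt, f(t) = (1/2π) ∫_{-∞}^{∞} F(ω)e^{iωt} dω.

F[g](ω) = \frac{i \pi \omega e^{- 2 \sqrt{2} \left|{\omega}\right|} \sin{\left(2 \sqrt{2} \left|{\omega}\right| + \frac{\pi}{4} \right)}}{64}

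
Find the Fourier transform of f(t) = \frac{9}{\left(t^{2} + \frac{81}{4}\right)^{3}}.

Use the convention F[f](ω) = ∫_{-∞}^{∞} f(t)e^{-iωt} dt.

F(ω) = \frac{\pi \left(27 \omega^{2} + 18 \left|{\omega}\right| + 4\right) e^{- \frac{9 \left|{\omega}\right|}{2}}}{2187}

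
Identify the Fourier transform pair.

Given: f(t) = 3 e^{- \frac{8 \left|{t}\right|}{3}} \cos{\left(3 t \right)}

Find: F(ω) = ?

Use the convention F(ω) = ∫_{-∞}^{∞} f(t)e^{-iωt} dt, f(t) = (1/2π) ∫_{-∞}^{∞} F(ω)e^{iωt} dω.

F(ω) = \frac{144 \left(9 \omega^{2} + 145\right)}{81 \omega^{4} - 306 \omega^{2} + 21025}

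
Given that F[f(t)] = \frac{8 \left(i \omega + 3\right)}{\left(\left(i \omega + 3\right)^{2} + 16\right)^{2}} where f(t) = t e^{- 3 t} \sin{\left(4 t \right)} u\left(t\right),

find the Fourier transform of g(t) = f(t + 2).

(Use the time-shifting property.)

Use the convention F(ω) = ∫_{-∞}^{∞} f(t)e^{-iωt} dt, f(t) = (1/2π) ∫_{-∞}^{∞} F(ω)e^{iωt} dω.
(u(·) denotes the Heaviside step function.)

F[g](ω) = \frac{8 \left(i \omega + 3\right) e^{2 i \omega}}{\left(\left(i \omega + 3\right)^{2} + 16\right)^{2}}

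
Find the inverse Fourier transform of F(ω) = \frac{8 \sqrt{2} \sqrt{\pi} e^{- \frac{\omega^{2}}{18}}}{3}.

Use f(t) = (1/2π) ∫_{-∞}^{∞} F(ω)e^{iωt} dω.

f(t) = 8 e^{- \frac{9 t^{2}}{2}}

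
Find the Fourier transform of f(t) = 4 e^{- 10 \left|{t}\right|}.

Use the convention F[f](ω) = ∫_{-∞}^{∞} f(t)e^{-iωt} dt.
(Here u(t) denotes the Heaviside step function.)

F(ω) = \frac{80}{\omega^{2} + 100}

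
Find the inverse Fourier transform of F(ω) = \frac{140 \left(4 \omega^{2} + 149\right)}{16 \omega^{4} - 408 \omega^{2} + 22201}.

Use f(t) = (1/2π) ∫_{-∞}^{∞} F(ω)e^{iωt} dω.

f(t) = 5 e^{- \frac{7 \left|{t}\right|}{2}} \cos{\left(5 \left|{t}\right| \right)}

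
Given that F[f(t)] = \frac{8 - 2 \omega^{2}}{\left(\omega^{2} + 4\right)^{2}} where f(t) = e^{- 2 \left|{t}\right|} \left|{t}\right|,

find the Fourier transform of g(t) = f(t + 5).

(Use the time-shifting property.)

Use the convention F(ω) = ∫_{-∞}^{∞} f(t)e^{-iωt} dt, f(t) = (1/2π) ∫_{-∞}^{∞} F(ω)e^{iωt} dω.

F[g](ω) = \frac{2 \left(4 - \omega^{2}\right) e^{5 i \omega}}{\left(\omega^{2} + 4\right)^{2}}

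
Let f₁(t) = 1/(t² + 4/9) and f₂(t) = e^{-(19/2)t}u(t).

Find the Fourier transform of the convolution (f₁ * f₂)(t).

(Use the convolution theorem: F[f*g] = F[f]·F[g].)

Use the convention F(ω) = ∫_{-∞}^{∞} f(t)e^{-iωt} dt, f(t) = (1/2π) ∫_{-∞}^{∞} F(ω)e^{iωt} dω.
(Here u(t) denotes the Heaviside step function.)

F[f₁*f₂](ω) = \frac{3 \pi e^{- \frac{2 \left|{\omega}\right|}{3}}}{2 i \omega + 19}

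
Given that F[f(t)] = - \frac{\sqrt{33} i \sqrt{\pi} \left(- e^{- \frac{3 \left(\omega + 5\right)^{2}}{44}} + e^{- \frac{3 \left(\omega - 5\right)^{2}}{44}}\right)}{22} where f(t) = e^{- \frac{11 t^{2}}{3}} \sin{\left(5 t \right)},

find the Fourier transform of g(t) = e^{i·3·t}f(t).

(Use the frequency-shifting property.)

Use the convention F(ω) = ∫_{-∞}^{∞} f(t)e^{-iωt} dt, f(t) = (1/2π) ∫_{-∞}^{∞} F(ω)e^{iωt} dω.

F[g](ω) = \frac{\sqrt{33} i \sqrt{\pi} \left(- e^{\frac{15 \omega}{11}} + e^{\frac{45}{11}}\right) e^{- \frac{3 \omega^{2}}{44} - \frac{3 \omega}{11} - \frac{48}{11}}}{22}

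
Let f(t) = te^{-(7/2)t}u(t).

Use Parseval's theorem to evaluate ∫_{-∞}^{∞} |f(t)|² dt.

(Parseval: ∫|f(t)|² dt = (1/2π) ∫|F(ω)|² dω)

∫|f(t)|² dt = \frac{2}{343}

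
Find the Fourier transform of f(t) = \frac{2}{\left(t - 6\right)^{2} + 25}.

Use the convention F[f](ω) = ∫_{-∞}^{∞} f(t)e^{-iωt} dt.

F(ω) = \frac{2 \pi e^{- 6 i \omega - 5 \left|{\omega}\right|}}{5}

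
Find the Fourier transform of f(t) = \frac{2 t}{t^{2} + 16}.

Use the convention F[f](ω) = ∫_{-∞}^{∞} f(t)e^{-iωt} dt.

F(ω) = - 2 i \pi e^{- 4 \left|{\omega}\right|} \operatorname{sign}{\left(\omega \right)}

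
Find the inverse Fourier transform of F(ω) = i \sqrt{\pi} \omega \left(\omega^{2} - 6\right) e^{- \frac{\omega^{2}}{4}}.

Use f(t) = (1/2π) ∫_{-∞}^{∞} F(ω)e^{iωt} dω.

f(t) = 8 t^{3} e^{- t^{2}}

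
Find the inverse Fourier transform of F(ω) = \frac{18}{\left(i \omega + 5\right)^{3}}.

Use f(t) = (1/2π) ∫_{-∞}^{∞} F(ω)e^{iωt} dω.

f(t) = 9 t^{2} e^{- 5 t} u\left(t\right)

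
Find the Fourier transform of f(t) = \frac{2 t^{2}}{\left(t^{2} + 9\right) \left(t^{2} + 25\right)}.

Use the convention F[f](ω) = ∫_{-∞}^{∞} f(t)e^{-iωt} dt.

F(ω) = \frac{\pi \left(5 - 3 e^{2 \left|{\omega}\right|}\right) e^{- 5 \left|{\omega}\right|}}{8}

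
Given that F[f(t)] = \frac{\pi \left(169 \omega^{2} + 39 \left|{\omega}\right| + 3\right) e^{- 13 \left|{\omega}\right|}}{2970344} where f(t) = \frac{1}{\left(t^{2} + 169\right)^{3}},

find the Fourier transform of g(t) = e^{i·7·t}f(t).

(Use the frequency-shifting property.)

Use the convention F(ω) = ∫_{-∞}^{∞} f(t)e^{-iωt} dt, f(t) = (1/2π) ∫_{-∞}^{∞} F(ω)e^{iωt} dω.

F[g](ω) = \frac{\pi \left(169 \left(\omega - 7\right)^{2} + 39 \left|{\omega - 7}\right| + 3\right) e^{- 13 \left|{\omega - 7}\right|}}{2970344}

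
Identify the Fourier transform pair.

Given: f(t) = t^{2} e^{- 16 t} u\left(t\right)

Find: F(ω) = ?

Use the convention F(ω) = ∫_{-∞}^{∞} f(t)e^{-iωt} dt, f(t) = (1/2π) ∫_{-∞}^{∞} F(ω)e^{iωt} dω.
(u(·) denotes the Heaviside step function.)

F(ω) = \frac{2}{\left(i \omega + 16\right)^{3}}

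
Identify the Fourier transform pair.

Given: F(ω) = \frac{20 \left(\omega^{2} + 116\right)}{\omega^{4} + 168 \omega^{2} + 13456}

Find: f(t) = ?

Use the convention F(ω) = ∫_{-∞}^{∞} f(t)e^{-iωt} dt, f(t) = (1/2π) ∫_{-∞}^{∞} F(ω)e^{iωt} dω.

f(t) = e^{- 10 \left|{t}\right|} \cos{\left(4 \left|{t}\right| \right)}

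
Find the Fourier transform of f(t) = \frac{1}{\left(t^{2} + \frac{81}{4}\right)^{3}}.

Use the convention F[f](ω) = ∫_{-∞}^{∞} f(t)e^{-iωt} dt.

F(ω) = \frac{\pi \left(27 \omega^{2} + 18 \left|{\omega}\right| + 4\right) e^{- \frac{9 \left|{\omega}\right|}{2}}}{19683}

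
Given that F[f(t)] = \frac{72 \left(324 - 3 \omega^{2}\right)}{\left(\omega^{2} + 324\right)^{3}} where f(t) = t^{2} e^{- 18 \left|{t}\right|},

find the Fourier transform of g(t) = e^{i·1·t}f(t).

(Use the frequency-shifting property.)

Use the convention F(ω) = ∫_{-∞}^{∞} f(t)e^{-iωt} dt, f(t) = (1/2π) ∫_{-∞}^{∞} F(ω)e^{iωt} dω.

F[g](ω) = \frac{216 \left(108 - \left(\omega - 1\right)^{2}\right)}{\left(\left(\omega - 1\right)^{2} + 324\right)^{3}}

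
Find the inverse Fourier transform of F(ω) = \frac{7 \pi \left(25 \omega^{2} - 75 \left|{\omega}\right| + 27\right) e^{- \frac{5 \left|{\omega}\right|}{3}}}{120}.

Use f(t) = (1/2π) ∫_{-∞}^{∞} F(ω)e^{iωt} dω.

f(t) = \frac{7 t^{4}}{\left(t^{2} + \frac{25}{9}\right)^{3}}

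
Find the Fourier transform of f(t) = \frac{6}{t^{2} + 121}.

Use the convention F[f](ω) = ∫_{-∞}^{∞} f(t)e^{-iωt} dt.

F(ω) = \frac{6 \pi e^{- 11 \left|{\omega}\right|}}{11}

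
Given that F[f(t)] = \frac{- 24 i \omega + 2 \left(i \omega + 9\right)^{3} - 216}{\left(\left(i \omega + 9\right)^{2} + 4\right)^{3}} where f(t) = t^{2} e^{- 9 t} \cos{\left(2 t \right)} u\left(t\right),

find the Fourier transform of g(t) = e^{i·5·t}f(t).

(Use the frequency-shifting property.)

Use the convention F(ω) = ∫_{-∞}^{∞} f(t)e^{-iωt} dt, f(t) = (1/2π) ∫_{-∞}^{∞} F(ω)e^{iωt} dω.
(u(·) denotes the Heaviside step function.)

F[g](ω) = \frac{2 \left(12 i \left(5 - \omega\right) + \left(i \left(\omega - 5\right) + 9\right)^{3} - 108\right)}{\left(\left(i \left(\omega - 5\right) + 9\right)^{2} + 4\right)^{3}}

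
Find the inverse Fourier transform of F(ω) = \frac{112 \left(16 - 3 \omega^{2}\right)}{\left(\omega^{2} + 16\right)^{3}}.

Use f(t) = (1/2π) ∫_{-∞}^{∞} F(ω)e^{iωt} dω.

f(t) = 7 t^{2} e^{- 4 \left|{t}\right|}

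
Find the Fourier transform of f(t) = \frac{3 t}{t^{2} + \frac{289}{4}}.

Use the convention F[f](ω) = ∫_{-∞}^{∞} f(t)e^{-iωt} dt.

F(ω) = - 3 i \pi e^{- \frac{17 \left|{\omega}\right|}{2}} \operatorname{sign}{\left(\omega \right)}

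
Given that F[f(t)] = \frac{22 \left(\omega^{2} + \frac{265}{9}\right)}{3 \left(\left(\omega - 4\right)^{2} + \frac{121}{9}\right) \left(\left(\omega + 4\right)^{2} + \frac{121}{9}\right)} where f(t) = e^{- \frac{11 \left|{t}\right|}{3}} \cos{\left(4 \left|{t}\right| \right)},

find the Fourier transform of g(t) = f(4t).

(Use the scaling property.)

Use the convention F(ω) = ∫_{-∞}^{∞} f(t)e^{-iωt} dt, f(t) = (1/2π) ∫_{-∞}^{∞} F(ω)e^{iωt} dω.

F[g](ω) = \frac{264 \left(9 \omega^{2} + 4240\right)}{81 \omega^{4} - 6624 \omega^{2} + 17977600}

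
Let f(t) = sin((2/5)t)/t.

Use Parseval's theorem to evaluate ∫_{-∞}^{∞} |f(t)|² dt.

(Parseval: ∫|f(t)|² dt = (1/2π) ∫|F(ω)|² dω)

∫|f(t)|² dt = \frac{2 \pi}{5}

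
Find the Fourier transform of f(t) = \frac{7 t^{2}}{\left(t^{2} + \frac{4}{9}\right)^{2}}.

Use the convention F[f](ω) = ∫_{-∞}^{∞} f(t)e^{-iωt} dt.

F(ω) = \frac{7 \pi \left(3 - 2 \left|{\omega}\right|\right) e^{- \frac{2 \left|{\omega}\right|}{3}}}{4}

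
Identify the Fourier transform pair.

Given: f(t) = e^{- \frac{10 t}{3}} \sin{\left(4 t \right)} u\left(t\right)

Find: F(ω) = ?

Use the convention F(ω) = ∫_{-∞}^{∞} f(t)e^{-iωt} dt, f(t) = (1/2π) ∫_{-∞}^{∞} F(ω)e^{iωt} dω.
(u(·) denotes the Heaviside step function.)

F(ω) = \frac{36}{\left(3 i \omega + 10\right)^{2} + 144}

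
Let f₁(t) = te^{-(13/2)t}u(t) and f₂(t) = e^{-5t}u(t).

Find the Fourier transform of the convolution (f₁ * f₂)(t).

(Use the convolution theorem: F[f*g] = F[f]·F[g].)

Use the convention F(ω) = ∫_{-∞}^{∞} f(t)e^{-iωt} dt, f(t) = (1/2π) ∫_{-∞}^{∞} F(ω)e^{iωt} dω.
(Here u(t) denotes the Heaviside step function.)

F[f₁*f₂](ω) = \frac{4}{\left(i \omega + 5\right) \left(2 i \omega + 13\right)^{2}}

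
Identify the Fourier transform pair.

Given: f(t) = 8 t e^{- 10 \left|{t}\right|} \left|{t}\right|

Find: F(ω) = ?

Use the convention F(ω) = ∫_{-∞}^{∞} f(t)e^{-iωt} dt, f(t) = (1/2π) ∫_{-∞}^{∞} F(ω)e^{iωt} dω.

F(ω) = \frac{32 i \omega \left(\omega^{2} - 300\right)}{\left(\omega^{2} + 100\right)^{3}}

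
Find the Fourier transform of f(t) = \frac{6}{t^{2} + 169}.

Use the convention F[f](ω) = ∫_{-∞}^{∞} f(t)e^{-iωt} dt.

F(ω) = \frac{6 \pi e^{- 13 \left|{\omega}\right|}}{13}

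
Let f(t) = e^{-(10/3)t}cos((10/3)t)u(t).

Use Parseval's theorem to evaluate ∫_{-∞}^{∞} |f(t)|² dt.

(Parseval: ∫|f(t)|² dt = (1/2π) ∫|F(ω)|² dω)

∫|f(t)|² dt = \frac{9}{80}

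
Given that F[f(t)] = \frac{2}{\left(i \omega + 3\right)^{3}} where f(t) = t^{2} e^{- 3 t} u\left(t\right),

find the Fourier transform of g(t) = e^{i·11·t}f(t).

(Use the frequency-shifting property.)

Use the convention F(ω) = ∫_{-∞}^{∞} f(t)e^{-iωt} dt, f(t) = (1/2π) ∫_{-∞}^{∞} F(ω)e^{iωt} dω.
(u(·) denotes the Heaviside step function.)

F[g](ω) = \frac{2}{\left(i \left(\omega - 11\right) + 3\right)^{3}}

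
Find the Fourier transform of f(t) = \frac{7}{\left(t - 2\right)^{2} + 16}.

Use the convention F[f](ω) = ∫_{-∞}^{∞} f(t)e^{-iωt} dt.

F(ω) = \frac{7 \pi e^{- 2 i \omega - 4 \left|{\omega}\right|}}{4}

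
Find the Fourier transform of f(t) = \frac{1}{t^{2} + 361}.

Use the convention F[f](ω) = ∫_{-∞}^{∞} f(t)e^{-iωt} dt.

F(ω) = \frac{\pi e^{- 19 \left|{\omega}\right|}}{19}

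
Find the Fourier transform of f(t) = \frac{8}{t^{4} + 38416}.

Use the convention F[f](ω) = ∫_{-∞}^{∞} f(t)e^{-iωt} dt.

F(ω) = \frac{\pi e^{- 7 \sqrt{2} \left|{\omega}\right|} \sin{\left(7 \sqrt{2} \left|{\omega}\right| + \frac{\pi}{4} \right)}}{343}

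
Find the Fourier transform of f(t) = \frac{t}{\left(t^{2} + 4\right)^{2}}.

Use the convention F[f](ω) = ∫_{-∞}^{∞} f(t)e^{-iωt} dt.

F(ω) = - \frac{i \pi \omega e^{- 2 \left|{\omega}\right|}}{4}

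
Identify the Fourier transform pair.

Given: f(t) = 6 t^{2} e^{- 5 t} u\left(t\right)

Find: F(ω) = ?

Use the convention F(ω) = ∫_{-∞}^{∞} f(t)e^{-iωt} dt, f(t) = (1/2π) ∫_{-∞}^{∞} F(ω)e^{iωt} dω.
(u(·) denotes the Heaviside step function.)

F(ω) = \frac{12}{\left(i \omega + 5\right)^{3}}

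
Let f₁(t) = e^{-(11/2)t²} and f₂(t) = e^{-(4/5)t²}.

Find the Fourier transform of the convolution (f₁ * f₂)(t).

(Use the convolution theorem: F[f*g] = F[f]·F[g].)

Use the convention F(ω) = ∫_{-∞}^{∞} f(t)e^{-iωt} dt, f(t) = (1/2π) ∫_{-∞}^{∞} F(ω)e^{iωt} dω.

F[f₁*f₂](ω) = \frac{\sqrt{110} \pi e^{- \frac{63 \omega^{2}}{176}}}{22}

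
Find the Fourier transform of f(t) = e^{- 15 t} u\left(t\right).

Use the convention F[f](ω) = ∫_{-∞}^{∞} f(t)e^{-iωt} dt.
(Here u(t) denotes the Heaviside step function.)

F(ω) = \frac{1}{i \omega + 15}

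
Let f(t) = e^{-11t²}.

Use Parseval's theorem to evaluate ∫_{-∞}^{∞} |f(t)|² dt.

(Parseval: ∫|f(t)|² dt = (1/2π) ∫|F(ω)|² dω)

∫|f(t)|² dt = \frac{\sqrt{22} \sqrt{\pi}}{22}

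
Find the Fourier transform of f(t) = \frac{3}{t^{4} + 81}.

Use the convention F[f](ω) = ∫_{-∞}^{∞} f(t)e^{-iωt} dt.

F(ω) = \frac{\pi e^{- \frac{3 \sqrt{2} \left|{\omega}\right|}{2}} \sin{\left(\frac{3 \sqrt{2} \left|{\omega}\right|}{2} + \frac{\pi}{4} \right)}}{9}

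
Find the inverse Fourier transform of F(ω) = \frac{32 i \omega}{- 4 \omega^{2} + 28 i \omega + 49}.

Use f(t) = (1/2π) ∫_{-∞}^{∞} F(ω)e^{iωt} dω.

f(t) = 8 \left(1 - \frac{7 t}{2}\right) e^{- \frac{7 t}{2}} u\left(t\right)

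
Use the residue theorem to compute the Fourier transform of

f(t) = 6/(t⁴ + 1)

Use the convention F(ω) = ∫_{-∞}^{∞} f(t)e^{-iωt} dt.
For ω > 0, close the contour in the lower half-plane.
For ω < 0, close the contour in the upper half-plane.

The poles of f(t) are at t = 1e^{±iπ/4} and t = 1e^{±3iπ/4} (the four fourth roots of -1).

Let g(z) = f(z)e^{-iωz}; for large |z| the factor e^{-iωz} decays in the lower half-plane when ω > 0 and in the upper half-plane when ω < 0.

Case ω > 0 (lower half-plane, clockwise contour ⇒ F(ω) = -2πi·ΣRes):
  Res_{z = - \frac{\sqrt{2}}{2} - \frac{\sqrt{2} i}{2}} g(z) = \frac{3 \sqrt{2} i \left(1 - i\right) e^{\frac{\sqrt{2} \omega \left(-1 + i\right)}{2}}}{4}
  Res_{z = \frac{\sqrt{2}}{2} - \frac{\sqrt{2} i}{2}} g(z) = \frac{3 \sqrt{2} i \left(1 + i\right) e^{- \frac{\sqrt{2} \omega \left(1 + i\right)}{2}}}{4}
  F(ω) = -2πi·ΣRes = \frac{3 \sqrt{2} \pi \left(1 - i\right) \left(e^{\sqrt{2} i \omega} + i\right) e^{- \frac{\sqrt{2} \omega \left(1 + i\right)}{2}}}{2} = 6 \pi e^{- \frac{\sqrt{2} \omega}{2}} \sin{\left(\frac{\sqrt{2} \omega}{2} + \frac{\pi}{4} \right)}

Case ω < 0 (upper half-plane, counterclockwise contour ⇒ F(ω) = +2πi·ΣRes):
  Res_{z = \frac{\sqrt{2}}{2} + \frac{\sqrt{2} i}{2}} g(z) = \frac{3 \sqrt{2} i \left(-1 + i\right) e^{\frac{\sqrt{2} \omega \left(1 - i\right)}{2}}}{4}
  Res_{z = - \frac{\sqrt{2}}{2} + \frac{\sqrt{2} i}{2}} g(z) = \frac{3 \sqrt{2} \left(1 - i\right) e^{\frac{\sqrt{2} \omega \left(1 + i\right)}{2}}}{4}
  F(ω) = 2πi·ΣRes = - \frac{3 \sqrt{2} i \pi \left(i \left(1 - i\right) e^{\frac{\sqrt{2} \omega \left(1 - i\right)}{2}} - \left(1 - i\right) e^{\frac{\sqrt{2} \omega \left(1 + i\right)}{2}}\right)}{2} = 6 \pi e^{\frac{\sqrt{2} \omega}{2}} \cos{\left(\frac{\sqrt{2} \omega}{2} + \frac{\pi}{4} \right)}

Both cases combine into a single formula in |ω|:

F(ω) = 6 \pi e^{- \frac{\sqrt{2} \left|{\omega}\right|}{2}} \sin{\left(\frac{\sqrt{2} \left|{\omega}\right|}{2} + \frac{\pi}{4} \right)}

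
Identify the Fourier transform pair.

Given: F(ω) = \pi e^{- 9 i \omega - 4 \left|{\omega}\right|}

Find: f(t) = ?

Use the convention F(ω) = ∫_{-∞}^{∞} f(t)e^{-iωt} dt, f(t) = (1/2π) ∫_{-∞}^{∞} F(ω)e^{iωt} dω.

f(t) = \frac{4}{\left(t - 9\right)^{2} + 16}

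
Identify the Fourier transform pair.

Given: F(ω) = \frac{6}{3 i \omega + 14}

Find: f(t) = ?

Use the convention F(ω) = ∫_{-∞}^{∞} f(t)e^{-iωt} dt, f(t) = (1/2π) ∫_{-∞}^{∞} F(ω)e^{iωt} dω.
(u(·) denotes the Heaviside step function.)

f(t) = 2 e^{- \frac{14 t}{3}} u\left(t\right)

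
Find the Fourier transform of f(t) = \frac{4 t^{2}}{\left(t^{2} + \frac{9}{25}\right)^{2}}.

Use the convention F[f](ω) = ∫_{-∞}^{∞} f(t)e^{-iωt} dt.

F(ω) = \frac{2 \pi \left(5 - 3 \left|{\omega}\right|\right) e^{- \frac{3 \left|{\omega}\right|}{5}}}{3}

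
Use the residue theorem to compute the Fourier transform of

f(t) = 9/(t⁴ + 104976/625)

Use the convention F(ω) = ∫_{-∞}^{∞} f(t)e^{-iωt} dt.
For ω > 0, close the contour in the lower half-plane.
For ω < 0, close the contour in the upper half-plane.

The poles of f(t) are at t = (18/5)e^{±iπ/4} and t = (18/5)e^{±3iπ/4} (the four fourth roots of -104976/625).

Let g(z) = f(z)e^{-iωz}; for large |z| the factor e^{-iωz} decays in the lower half-plane when ω > 0 and in the upper half-plane when ω < 0.

Case ω > 0 (lower half-plane, clockwise contour ⇒ F(ω) = -2πi·ΣRes):
  Res_{z = - \frac{9 \sqrt{2}}{5} - \frac{9 \sqrt{2} i}{5}} g(z) = \frac{125 \sqrt{2} i \left(1 - i\right) e^{\frac{9 \sqrt{2} \omega \left(-1 + i\right)}{5}}}{5184}
  Res_{z = \frac{9 \sqrt{2}}{5} - \frac{9 \sqrt{2} i}{5}} g(z) = \frac{125 \sqrt{2} i \left(1 + i\right) e^{- \frac{9 \sqrt{2} \omega \left(1 + i\right)}{5}}}{5184}
  F(ω) = -2πi·ΣRes = \frac{125 \sqrt{2} \pi \left(1 - i\right) \left(e^{\frac{18 \sqrt{2} i \omega}{5}} + i\right) e^{- \frac{9 \sqrt{2} \omega \left(1 + i\right)}{5}}}{2592} = \frac{125 \pi e^{- \frac{9 \sqrt{2} \omega}{5}} \sin{\left(\frac{9 \sqrt{2} \omega}{5} + \frac{\pi}{4} \right)}}{648}

Case ω < 0 (upper half-plane, counterclockwise contour ⇒ F(ω) = +2πi·ΣRes):
  Res_{z = \frac{9 \sqrt{2}}{5} + \frac{9 \sqrt{2} i}{5}} g(z) = \frac{125 \sqrt{2} i \left(-1 + i\right) e^{\frac{9 \sqrt{2} \omega \left(1 - i\right)}{5}}}{5184}
  Res_{z = - \frac{9 \sqrt{2}}{5} + \frac{9 \sqrt{2} i}{5}} g(z) = \frac{125 \sqrt{2} \left(1 - i\right) e^{\frac{9 \sqrt{2} \omega \left(1 + i\right)}{5}}}{5184}
  F(ω) = 2πi·ΣRes = - \frac{125 \sqrt{2} i \pi \left(i \left(1 - i\right) e^{\frac{9 \sqrt{2} \omega \left(1 - i\right)}{5}} - \left(1 - i\right) e^{\frac{9 \sqrt{2} \omega \left(1 + i\right)}{5}}\right)}{2592} = \frac{125 \pi e^{\frac{9 \sqrt{2} \omega}{5}} \cos{\left(\frac{9 \sqrt{2} \omega}{5} + \frac{\pi}{4} \right)}}{648}

Both cases combine into a single formula in |ω|:

F(ω) = \frac{125 \pi e^{- \frac{9 \sqrt{2} \left|{\omega}\right|}{5}} \sin{\left(\frac{9 \sqrt{2} \left|{\omega}\right|}{5} + \frac{\pi}{4} \right)}}{648}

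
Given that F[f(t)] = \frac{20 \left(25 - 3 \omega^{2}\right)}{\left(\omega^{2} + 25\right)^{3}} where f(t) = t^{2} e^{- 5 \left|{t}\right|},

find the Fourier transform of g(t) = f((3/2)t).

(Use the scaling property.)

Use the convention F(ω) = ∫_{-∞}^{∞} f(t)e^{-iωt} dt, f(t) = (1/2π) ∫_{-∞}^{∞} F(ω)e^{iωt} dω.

F[g](ω) = \frac{3240 \left(75 - 4 \omega^{2}\right)}{\left(4 \omega^{2} + 225\right)^{3}}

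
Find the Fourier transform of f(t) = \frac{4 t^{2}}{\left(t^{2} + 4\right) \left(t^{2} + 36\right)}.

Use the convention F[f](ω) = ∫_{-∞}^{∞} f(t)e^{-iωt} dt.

F(ω) = \frac{\pi \left(3 - e^{4 \left|{\omega}\right|}\right) e^{- 6 \left|{\omega}\right|}}{4}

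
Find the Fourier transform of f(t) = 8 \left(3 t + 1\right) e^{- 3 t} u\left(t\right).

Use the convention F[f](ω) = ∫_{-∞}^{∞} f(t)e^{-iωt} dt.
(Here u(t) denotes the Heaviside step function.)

F(ω) = \frac{8 \left(- i \omega - 6\right)}{\omega^{2} - 6 i \omega - 9}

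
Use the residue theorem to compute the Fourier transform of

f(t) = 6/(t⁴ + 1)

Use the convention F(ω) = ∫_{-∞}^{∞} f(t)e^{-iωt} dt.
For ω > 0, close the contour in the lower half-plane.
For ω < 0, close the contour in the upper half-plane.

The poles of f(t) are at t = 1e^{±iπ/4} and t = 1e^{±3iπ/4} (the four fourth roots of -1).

Let g(z) = f(z)e^{-iωz}; for large |z| the factor e^{-iωz} decays in the lower half-plane when ω > 0 and in the upper half-plane when ω < 0.

Case ω > 0 (lower half-plane, clockwise contour ⇒ F(ω) = -2πi·ΣRes):
  Res_{z = - \frac{\sqrt{2}}{2} - \frac{\sqrt{2} i}{2}} g(z) = \frac{3 \sqrt{2} i \left(1 - i\right) e^{\frac{\sqrt{2} \omega \left(-1 + i\right)}{2}}}{4}
  Res_{z = \frac{\sqrt{2}}{2} - \frac{\sqrt{2} i}{2}} g(z) = \frac{3 \sqrt{2} i \left(1 + i\right) e^{- \frac{\sqrt{2} \omega \left(1 + i\right)}{2}}}{4}
  F(ω) = -2πi·ΣRes = \frac{3 \sqrt{2} \pi \left(1 - i\right) \left(e^{\sqrt{2} i \omega} + i\right) e^{- \frac{\sqrt{2} \omega \left(1 + i\right)}{2}}}{2} = 6 \pi e^{- \frac{\sqrt{2} \omega}{2}} \sin{\left(\frac{\sqrt{2} \omega}{2} + \frac{\pi}{4} \right)}

Case ω < 0 (upper half-plane, counterclockwise contour ⇒ F(ω) = +2πi·ΣRes):
  Res_{z = \frac{\sqrt{2}}{2} + \frac{\sqrt{2} i}{2}} g(z) = \frac{3 \sqrt{2} i \left(-1 + i\right) e^{\frac{\sqrt{2} \omega \left(1 - i\right)}{2}}}{4}
  Res_{z = - \frac{\sqrt{2}}{2} + \frac{\sqrt{2} i}{2}} g(z) = \frac{3 \sqrt{2} \left(1 - i\right) e^{\frac{\sqrt{2} \omega \left(1 + i\right)}{2}}}{4}
  F(ω) = 2πi·ΣRes = - \frac{3 \sqrt{2} i \pi \left(i \left(1 - i\right) e^{\frac{\sqrt{2} \omega \left(1 - i\right)}{2}} - \left(1 - i\right) e^{\frac{\sqrt{2} \omega \left(1 + i\right)}{2}}\right)}{2} = 6 \pi e^{\frac{\sqrt{2} \omega}{2}} \cos{\left(\frac{\sqrt{2} \omega}{2} + \frac{\pi}{4} \right)}

Both cases combine into a single formula in |ω|:

F(ω) = 6 \pi e^{- \frac{\sqrt{2} \left|{\omega}\right|}{2}} \sin{\left(\frac{\sqrt{2} \left|{\omega}\right|}{2} + \frac{\pi}{4} \right)}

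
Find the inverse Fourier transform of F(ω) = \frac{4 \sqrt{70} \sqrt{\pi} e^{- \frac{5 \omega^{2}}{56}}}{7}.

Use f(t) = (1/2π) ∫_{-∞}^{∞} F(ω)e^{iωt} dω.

f(t) = 8 e^{- \frac{14 t^{2}}{5}}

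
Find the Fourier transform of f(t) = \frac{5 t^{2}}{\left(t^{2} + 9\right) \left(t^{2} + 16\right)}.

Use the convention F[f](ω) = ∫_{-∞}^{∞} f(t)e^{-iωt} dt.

F(ω) = \frac{5 \pi \left(4 - 3 e^{\left|{\omega}\right|}\right) e^{- 4 \left|{\omega}\right|}}{7}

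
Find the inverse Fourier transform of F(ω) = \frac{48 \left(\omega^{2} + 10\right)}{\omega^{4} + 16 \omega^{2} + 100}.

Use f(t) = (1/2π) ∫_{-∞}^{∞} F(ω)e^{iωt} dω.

f(t) = 8 e^{- 3 \left|{t}\right|} \cos{\left(\left|{t}\right| \right)}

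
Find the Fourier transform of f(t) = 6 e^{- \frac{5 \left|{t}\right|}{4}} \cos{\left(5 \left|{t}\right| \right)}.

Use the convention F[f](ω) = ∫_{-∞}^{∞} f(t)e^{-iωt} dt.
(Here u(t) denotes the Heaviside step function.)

F(ω) = \frac{240 \left(16 \omega^{2} + 425\right)}{256 \omega^{4} - 12000 \omega^{2} + 180625}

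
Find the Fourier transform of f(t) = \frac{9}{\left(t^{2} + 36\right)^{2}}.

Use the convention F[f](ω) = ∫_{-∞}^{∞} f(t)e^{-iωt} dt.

F(ω) = \frac{\pi \left(6 \left|{\omega}\right| + 1\right) e^{- 6 \left|{\omega}\right|}}{48}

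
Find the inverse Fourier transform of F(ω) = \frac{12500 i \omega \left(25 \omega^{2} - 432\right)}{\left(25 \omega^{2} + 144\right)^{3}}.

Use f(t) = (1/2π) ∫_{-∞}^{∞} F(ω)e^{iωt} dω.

f(t) = 5 t e^{- \frac{12 \left|{t}\right|}{5}} \left|{t}\right|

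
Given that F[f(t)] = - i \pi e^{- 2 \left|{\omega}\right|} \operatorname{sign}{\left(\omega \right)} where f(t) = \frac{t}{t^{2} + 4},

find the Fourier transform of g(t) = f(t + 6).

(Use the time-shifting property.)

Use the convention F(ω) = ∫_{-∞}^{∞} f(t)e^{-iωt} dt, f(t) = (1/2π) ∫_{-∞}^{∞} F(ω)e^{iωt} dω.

F[g](ω) = - i \pi e^{6 i \omega} e^{- 2 \left|{\omega}\right|} \operatorname{sign}{\left(\omega \right)}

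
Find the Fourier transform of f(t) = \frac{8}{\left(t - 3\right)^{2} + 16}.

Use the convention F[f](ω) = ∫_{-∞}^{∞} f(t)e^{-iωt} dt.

F(ω) = 2 \pi e^{- 3 i \omega - 4 \left|{\omega}\right|}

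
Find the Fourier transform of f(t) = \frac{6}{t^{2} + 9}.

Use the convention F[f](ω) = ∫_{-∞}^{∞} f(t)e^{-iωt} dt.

F(ω) = 2 \pi e^{- 3 \left|{\omega}\right|}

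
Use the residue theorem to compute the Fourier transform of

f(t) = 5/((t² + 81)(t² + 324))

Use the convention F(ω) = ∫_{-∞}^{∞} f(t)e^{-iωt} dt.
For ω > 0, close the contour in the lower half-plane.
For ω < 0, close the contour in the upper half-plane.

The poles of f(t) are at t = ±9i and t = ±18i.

Let g(z) = f(z)e^{-iωz}; for large |z| the factor e^{-iωz} decays in the lower half-plane when ω > 0 and in the upper half-plane when ω < 0.

Case ω > 0 (lower half-plane, clockwise contour ⇒ F(ω) = -2πi·ΣRes):
  Res_{z = - 9 i} g(z) = \frac{5 i e^{- 9 \omega}}{4374}
  Res_{z = - 18 i} g(z) = - \frac{5 i e^{- 18 \omega}}{8748}
  F(ω) = -2πi·ΣRes = \frac{5 \pi \left(2 e^{9 \omega} - 1\right) e^{- 18 \omega}}{4374}

Case ω < 0 (upper half-plane, counterclockwise contour ⇒ F(ω) = +2πi·ΣRes):
  Res_{z = 9 i} g(z) = - \frac{5 i e^{9 \omega}}{4374}
  Res_{z = 18 i} g(z) = \frac{5 i e^{18 \omega}}{8748}
  F(ω) = 2πi·ΣRes = \frac{5 \pi \left(2 - e^{9 \omega}\right) e^{9 \omega}}{4374}

Both cases combine into a single formula in |ω|:

F(ω) = \frac{5 \pi \left(2 e^{9 \left|{\omega}\right|} - 1\right) e^{- 18 \left|{\omega}\right|}}{4374}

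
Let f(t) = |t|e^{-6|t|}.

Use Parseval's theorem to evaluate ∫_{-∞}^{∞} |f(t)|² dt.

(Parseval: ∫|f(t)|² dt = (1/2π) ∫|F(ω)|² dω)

∫|f(t)|² dt = \frac{1}{432}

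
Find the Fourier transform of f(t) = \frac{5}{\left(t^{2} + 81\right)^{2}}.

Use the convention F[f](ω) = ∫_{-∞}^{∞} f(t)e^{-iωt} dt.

F(ω) = \frac{5 \pi \left(9 \left|{\omega}\right| + 1\right) e^{- 9 \left|{\omega}\right|}}{1458}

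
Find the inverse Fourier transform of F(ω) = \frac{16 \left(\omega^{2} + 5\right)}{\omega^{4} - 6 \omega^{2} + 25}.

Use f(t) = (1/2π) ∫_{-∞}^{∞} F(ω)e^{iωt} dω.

f(t) = 8 e^{- \left|{t}\right|} \cos{\left(2 \left|{t}\right| \right)}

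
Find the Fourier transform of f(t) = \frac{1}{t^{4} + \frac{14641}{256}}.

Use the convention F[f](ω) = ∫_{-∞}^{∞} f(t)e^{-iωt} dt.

F(ω) = \frac{64 \pi e^{- \frac{11 \sqrt{2} \left|{\omega}\right|}{8}} \sin{\left(\frac{11 \sqrt{2} \left|{\omega}\right|}{8} + \frac{\pi}{4} \right)}}{1331}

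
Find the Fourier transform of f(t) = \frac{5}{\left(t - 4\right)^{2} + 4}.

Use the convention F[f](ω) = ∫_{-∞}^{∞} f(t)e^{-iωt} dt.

F(ω) = \frac{5 \pi e^{- 4 i \omega - 2 \left|{\omega}\right|}}{2}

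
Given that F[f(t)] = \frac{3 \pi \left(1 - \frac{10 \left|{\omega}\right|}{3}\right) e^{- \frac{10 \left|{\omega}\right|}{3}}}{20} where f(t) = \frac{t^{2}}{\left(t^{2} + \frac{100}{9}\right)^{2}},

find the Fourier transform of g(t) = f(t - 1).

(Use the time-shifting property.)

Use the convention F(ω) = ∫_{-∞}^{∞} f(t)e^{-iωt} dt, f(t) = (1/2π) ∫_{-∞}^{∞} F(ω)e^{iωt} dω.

F[g](ω) = \frac{\pi \left(3 - 10 \left|{\omega}\right|\right) e^{- i \omega - \frac{10 \left|{\omega}\right|}{3}}}{20}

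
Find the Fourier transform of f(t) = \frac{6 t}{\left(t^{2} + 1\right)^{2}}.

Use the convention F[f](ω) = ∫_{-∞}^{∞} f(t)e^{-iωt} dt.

F(ω) = - 3 i \pi \omega e^{- \left|{\omega}\right|}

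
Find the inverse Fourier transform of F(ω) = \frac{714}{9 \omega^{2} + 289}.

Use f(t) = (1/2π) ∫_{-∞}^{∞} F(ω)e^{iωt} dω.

f(t) = 7 e^{- \frac{17 \left|{t}\right|}{3}}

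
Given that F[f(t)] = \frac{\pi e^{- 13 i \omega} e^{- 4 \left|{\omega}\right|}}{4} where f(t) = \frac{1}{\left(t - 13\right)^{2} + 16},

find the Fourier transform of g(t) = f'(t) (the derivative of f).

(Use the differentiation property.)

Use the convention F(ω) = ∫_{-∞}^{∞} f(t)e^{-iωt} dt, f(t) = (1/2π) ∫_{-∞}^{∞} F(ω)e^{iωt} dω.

F[g](ω) = \frac{i \pi \omega e^{- 13 i \omega - 4 \left|{\omega}\right|}}{4}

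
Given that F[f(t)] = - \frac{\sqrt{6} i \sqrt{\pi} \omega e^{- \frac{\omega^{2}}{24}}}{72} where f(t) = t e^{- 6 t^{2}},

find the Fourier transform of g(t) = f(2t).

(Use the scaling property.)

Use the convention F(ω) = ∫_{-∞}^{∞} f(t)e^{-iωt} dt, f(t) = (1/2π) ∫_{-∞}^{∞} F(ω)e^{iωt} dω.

F[g](ω) = - \frac{\sqrt{6} i \sqrt{\pi} \omega e^{- \frac{\omega^{2}}{96}}}{288}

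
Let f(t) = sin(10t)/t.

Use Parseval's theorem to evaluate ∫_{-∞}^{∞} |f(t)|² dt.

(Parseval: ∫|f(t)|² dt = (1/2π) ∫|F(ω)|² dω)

∫|f(t)|² dt = 10 \pi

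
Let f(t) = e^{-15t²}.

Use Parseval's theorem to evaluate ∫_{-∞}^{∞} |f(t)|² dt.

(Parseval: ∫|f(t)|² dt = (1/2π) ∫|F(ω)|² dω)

∫|f(t)|² dt = \frac{\sqrt{30} \sqrt{\pi}}{30}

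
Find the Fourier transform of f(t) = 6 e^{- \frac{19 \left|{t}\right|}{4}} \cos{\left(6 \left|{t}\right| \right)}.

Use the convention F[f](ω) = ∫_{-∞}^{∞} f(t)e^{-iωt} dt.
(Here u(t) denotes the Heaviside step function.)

F(ω) = \frac{912 \left(16 \omega^{2} + 937\right)}{256 \omega^{4} - 6880 \omega^{2} + 877969}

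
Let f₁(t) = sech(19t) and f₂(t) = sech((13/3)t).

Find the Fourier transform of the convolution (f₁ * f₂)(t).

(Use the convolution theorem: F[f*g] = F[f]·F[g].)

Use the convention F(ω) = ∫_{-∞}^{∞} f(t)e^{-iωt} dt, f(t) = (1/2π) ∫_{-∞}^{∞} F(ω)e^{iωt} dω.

F[f₁*f₂](ω) = \frac{3 \pi^{2}}{247 \cosh{\left(\frac{\pi \omega}{38} \right)} \cosh{\left(\frac{3 \pi \omega}{26} \right)}}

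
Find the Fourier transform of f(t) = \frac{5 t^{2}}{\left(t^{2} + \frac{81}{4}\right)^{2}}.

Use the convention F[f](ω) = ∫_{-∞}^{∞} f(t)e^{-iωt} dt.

F(ω) = \frac{5 \pi \left(2 - 9 \left|{\omega}\right|\right) e^{- \frac{9 \left|{\omega}\right|}{2}}}{18}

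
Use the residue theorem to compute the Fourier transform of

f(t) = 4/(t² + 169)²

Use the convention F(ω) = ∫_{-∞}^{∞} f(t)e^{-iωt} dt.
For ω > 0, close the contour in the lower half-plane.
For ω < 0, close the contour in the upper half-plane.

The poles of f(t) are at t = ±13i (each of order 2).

Let g(z) = f(z)e^{-iωz}; for large |z| the factor e^{-iωz} decays in the lower half-plane when ω > 0 and in the upper half-plane when ω < 0.

Case ω > 0 (lower half-plane, clockwise contour ⇒ F(ω) = -2πi·ΣRes):
  Res_{z = - 13 i} g(z) = \frac{i \left(13 \omega + 1\right) e^{- 13 \omega}}{2197} (pole of order 2)
  F(ω) = -2πi·ΣRes = \frac{2 \pi \left(13 \omega + 1\right) e^{- 13 \omega}}{2197}

Case ω < 0 (upper half-plane, counterclockwise contour ⇒ F(ω) = +2πi·ΣRes):
  Res_{z = 13 i} g(z) = \frac{i \left(13 \omega - 1\right) e^{13 \omega}}{2197} (pole of order 2)
  F(ω) = 2πi·ΣRes = \frac{2 \pi \left(1 - 13 \omega\right) e^{13 \omega}}{2197}

Both cases combine into a single formula in |ω|:

F(ω) = \frac{2 \pi \left(13 \left|{\omega}\right| + 1\right) e^{- 13 \left|{\omega}\right|}}{2197}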